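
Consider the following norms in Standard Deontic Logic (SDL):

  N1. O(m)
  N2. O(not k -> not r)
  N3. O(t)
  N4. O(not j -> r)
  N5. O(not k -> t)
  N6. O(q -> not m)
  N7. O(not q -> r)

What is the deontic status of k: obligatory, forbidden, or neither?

Obligatory

From premise 1 we have O(m).
Premise 6 is O(q -> not m); contrapositively O(m -> not q). Since O(m) holds, K gives O(not q).
Premise 7 is O(not q -> r); since O(not q), deontic closure gives O(r).
The contrapositive of premise 2 (O(not k -> not r)) is O(r -> k), and O(r) is already established, so O(k).
Premises 3, 4, 5 do not contribute to this derivation.
Hence k is obligatory.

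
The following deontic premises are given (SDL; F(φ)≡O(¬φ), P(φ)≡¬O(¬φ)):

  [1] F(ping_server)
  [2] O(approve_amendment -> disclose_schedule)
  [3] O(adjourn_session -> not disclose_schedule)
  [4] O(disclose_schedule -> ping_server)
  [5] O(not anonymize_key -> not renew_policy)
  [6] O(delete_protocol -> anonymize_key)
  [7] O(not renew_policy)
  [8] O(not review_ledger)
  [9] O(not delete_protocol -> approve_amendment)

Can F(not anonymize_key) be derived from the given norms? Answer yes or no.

Premise 1, F(ping_server), is equivalent to O(not ping_server).
Premise 4, O(disclose_schedule -> ping_server), contraposes to O(not ping_server -> not disclose_schedule); with O(not ping_server) we get O(not disclose_schedule).
Premise 2 is O(approve_amendment -> disclose_schedule); contrapositively O(not disclose_schedule -> not approve_amendment). Since O(not disclose_schedule) holds, K gives O(not approve_amendment).
The contrapositive of premise 9 (O(not delete_protocol -> approve_amendment)) is O(not approve_amendment -> delete_protocol), and O(not approve_amendment) is already established, so O(delete_protocol).
Premise 6 is O(delete_protocol -> anonymize_key); since O(delete_protocol), deontic closure gives O(anonymize_key).
Premises 3, 5, 7, 8 do not contribute to this derivation.
So O(anonymize_key) holds, i.e. F(not anonymize_key). The claim follows.

Yes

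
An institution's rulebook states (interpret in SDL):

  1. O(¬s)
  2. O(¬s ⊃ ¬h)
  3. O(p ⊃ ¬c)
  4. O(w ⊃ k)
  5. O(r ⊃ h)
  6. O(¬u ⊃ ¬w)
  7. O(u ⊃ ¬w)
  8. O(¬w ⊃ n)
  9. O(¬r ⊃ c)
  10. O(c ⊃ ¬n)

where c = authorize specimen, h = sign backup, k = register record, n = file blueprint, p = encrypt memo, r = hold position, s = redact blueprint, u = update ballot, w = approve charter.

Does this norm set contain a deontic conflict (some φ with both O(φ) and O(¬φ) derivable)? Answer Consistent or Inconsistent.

By case analysis on ¬u: premise 6 gives O(¬u ⊃ ¬w) and premise 7 gives O(u ⊃ ¬w), so O(¬w) either way.
Applying K to premise 8 (O(¬w ⊃ n)) and O(¬w) yields O(n).
Premise 10, O(c ⊃ ¬n), contraposes to O(n ⊃ ¬c); with O(n) we get O(¬c).
Premise 9 is O(¬r ⊃ c); contrapositively O(¬c ⊃ r). Since O(¬c) holds, K gives O(r).
Applying K to premise 5 (O(r ⊃ h)) and O(r) yields O(h).
Premise 2 is O(¬s ⊃ ¬h); contrapositively O(h ⊃ s). Since O(h) holds, K gives O(s).
However, premise 1 gives O(¬s).
We now have both O(s) and O(¬s) — s is simultaneously obligatory and forbidden, violating the D-axiom.

Inconsistent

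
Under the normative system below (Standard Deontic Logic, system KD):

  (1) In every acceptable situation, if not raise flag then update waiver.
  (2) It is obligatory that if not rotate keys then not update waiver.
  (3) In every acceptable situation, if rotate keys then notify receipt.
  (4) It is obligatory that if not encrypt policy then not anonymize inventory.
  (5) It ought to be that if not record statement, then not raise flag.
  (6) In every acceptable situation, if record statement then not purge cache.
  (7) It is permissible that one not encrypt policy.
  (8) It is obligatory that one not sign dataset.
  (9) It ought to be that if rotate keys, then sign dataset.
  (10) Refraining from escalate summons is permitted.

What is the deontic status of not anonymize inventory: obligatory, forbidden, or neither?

Premise 4 is O(¬encrypt_policy → ¬anonymize_inventory), but O(¬encrypt_policy) is not derivable from the premises (the permission P(¬encrypt_policy) asserts only ¬O(encrypt_policy), not O(¬encrypt_policy)), so it does not yield O(¬anonymize_inventory).
No premise or chain of K-axiom applications forces O(¬anonymize_inventory), and none forces O(anonymize_inventory). So ¬anonymize_inventory is neither obligatory nor forbidden under these norms.

Neither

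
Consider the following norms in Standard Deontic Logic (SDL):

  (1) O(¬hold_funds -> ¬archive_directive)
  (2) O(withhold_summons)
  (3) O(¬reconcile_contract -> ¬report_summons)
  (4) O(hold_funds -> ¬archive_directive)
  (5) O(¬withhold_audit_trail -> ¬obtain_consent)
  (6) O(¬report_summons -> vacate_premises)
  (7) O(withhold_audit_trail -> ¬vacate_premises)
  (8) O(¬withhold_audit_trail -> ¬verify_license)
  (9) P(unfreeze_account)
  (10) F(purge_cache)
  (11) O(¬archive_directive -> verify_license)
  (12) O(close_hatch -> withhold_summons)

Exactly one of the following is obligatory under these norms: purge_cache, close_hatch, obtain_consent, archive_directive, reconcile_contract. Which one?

reconcile_contract

Premises 1 and 4 cover both cases: O(¬hold_funds -> ¬archive_directive) and O(hold_funds -> ¬archive_directive). Since ¬hold_funds ∨ hold_funds is a tautology, O(¬archive_directive) follows.
From O(¬archive_directive) and premise 11, O(¬archive_directive -> verify_license), we obtain O(verify_license).
The contrapositive of premise 8 (O(¬withhold_audit_trail -> ¬verify_license)) is O(verify_license -> withhold_audit_trail), and O(verify_license) is already established, so O(withhold_audit_trail).
With premise 7, O(withhold_audit_trail -> ¬vacate_premises), the K-axiom yields O(¬vacate_premises).
The contrapositive of premise 6 (O(¬report_summons -> vacate_premises)) is O(¬vacate_premises -> report_summons), and O(¬vacate_premises) is already established, so O(report_summons).
Premise 3, O(¬reconcile_contract -> ¬report_summons), contraposes to O(report_summons -> reconcile_contract); with O(report_summons) we get O(reconcile_contract).
So O(reconcile_contract) holds — reconcile_contract is obligatory. None of the other listed options is made obligatory by any chain of premises.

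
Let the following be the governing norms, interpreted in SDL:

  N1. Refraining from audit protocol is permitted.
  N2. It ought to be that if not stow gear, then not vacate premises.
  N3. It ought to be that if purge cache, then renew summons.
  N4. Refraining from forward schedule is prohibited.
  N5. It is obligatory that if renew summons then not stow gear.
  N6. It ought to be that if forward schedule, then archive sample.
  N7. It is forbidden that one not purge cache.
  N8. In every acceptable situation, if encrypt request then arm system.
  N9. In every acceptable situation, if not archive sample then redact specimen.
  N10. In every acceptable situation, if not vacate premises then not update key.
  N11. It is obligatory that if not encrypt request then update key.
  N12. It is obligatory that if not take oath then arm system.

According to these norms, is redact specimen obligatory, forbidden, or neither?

Neither

Premise 9 is O(¬archive_sample → redact_specimen), but O(¬archive_sample) is not derivable from the premises, so it does not yield O(redact_specimen).
No premise or chain of K-axiom applications forces O(redact_specimen), and none forces O(¬redact_specimen). So redact_specimen is neither obligatory nor forbidden under these norms.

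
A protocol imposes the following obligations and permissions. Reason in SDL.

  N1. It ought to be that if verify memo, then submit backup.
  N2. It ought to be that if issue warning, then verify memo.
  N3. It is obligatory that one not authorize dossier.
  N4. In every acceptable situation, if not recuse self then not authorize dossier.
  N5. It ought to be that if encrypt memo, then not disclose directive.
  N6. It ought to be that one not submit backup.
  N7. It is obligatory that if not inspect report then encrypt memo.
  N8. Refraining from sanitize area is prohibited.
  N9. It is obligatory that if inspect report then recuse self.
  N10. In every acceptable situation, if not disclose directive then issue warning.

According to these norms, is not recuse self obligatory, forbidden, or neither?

Forbidden

From premise 6 we have O(¬submit_backup).
Premise 1, O(verify_memo → submit_backup), contraposes to O(¬submit_backup → ¬verify_memo); with O(¬submit_backup) we get O(¬verify_memo).
The contrapositive of premise 2 (O(issue_warning → verify_memo)) is O(¬verify_memo → ¬issue_warning), and O(¬verify_memo) is already established, so O(¬issue_warning).
Premise 10 is O(¬disclose_directive → issue_warning); contrapositively O(¬issue_warning → disclose_directive). Since O(¬issue_warning) holds, K gives O(disclose_directive).
The contrapositive of premise 5 (O(encrypt_memo → ¬disclose_directive)) is O(disclose_directive → ¬encrypt_memo), and O(disclose_directive) is already established, so O(¬encrypt_memo).
Premise 7, O(¬inspect_report → encrypt_memo), contraposes to O(¬encrypt_memo → inspect_report); with O(¬encrypt_memo) we get O(inspect_report).
Applying K to premise 9 (O(inspect_report → recuse_self)) and O(inspect_report) yields O(recuse_self).
Premises 3, 4, 8 do not contribute to this derivation.
Thus O(recuse_self), which is F(¬recuse_self): ¬recuse_self is forbidden.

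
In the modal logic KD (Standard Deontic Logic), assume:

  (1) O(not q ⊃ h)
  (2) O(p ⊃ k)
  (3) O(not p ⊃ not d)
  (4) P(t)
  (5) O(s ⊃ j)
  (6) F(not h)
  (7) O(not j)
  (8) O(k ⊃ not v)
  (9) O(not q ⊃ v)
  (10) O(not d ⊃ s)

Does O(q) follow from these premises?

Yes

From premise 7 we have O(not j).
Premise 5 is O(s ⊃ j); contrapositively O(not j ⊃ not s). Since O(not j) holds, K gives O(not s).
The contrapositive of premise 10 (O(not d ⊃ s)) is O(not s ⊃ d), and O(not s) is already established, so O(d).
Premise 3 is O(not p ⊃ not d); contrapositively O(d ⊃ p). Since O(d) holds, K gives O(p).
Premise 2 is O(p ⊃ k); since O(p), deontic closure gives O(k).
With premise 8, O(k ⊃ not v), the K-axiom yields O(not v).
The contrapositive of premise 9 (O(not q ⊃ v)) is O(not v ⊃ q), and O(not v) is already established, so O(q).
Premises 1, 4, 6 do not contribute to this derivation.
So O(q) follows.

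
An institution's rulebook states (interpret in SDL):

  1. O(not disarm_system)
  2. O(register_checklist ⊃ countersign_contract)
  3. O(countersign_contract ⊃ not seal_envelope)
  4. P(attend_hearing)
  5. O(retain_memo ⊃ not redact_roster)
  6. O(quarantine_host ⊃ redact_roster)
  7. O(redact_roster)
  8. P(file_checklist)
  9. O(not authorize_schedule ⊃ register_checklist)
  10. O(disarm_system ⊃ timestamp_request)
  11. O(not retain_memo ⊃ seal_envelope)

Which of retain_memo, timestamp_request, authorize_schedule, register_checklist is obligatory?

authorize_schedule

Premise 7 gives O(redact_roster).
Premise 5 is O(retain_memo ⊃ not redact_roster); contrapositively O(redact_roster ⊃ not retain_memo). Since O(redact_roster) holds, K gives O(not retain_memo).
Applying K to premise 11 (O(not retain_memo ⊃ seal_envelope)) and O(not retain_memo) yields O(seal_envelope).
Premise 3, O(countersign_contract ⊃ not seal_envelope), contraposes to O(seal_envelope ⊃ not countersign_contract); with O(seal_envelope) we get O(not countersign_contract).
Premise 2, O(register_checklist ⊃ countersign_contract), contraposes to O(not countersign_contract ⊃ not register_checklist); with O(not countersign_contract) we get O(not register_checklist).
Premise 9, O(not authorize_schedule ⊃ register_checklist), contraposes to O(not register_checklist ⊃ authorize_schedule); with O(not register_checklist) we get O(authorize_schedule).
So O(authorize_schedule) holds — authorize_schedule is obligatory. None of the other listed options is made obligatory by any chain of premises.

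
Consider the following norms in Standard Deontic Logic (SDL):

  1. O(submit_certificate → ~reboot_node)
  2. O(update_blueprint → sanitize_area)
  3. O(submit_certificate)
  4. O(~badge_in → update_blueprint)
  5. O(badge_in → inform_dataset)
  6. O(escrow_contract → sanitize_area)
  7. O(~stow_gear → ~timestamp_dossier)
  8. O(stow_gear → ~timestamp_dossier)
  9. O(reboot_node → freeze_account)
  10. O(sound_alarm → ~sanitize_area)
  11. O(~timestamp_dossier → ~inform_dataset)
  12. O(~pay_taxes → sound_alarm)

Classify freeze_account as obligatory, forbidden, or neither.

Neither

Premise 9 is O(reboot_node → freeze_account), but O(reboot_node) is not derivable from the premises, so it does not yield O(freeze_account).
No premise or chain of K-axiom applications forces O(freeze_account), and none forces O(~freeze_account). So freeze_account is neither obligatory nor forbidden under these norms.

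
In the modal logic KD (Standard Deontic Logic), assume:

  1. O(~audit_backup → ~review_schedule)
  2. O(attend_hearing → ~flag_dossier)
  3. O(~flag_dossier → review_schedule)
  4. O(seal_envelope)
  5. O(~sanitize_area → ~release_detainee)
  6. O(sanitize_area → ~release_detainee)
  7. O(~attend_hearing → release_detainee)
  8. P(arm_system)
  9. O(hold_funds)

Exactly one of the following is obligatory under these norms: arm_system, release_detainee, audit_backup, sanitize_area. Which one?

audit_backup

Premises 6 and 5 cover both cases: O(sanitize_area → ~release_detainee) and O(~sanitize_area → ~release_detainee). Since sanitize_area ∨ ~sanitize_area is a tautology, O(~release_detainee) follows.
Premise 7 is O(~attend_hearing → release_detainee); contrapositively O(~release_detainee → attend_hearing). Since O(~release_detainee) holds, K gives O(attend_hearing).
Premise 2 is O(attend_hearing → ~flag_dossier); since O(attend_hearing), deontic closure gives O(~flag_dossier).
With premise 3, O(~flag_dossier → review_schedule), the K-axiom yields O(review_schedule).
Premise 1, O(~audit_backup → ~review_schedule), contraposes to O(review_schedule → audit_backup); with O(review_schedule) we get O(audit_backup).
So O(audit_backup) holds — audit_backup is obligatory. None of the other listed options is made obligatory by any chain of premises.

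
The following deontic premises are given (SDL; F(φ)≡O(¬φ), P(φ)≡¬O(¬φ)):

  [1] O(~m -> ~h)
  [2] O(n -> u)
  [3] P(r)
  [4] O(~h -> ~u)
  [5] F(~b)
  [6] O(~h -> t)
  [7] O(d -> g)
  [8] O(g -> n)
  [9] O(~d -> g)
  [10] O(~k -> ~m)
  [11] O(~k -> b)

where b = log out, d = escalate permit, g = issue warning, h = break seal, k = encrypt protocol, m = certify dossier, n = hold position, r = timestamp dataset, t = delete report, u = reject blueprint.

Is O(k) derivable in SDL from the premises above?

Yes

Premises 7 and 9 cover both cases: O(d -> g) and O(~d -> g). Since d ∨ ~d is a tautology, O(g) follows.
Applying K to premise 8 (O(g -> n)) and O(g) yields O(n).
Applying K to premise 2 (O(n -> u)) and O(n) yields O(u).
Premise 4 is O(~h -> ~u); contrapositively O(u -> h). Since O(u) holds, K gives O(h).
The contrapositive of premise 1 (O(~m -> ~h)) is O(h -> m), and O(h) is already established, so O(m).
Premise 10 is O(~k -> ~m); contrapositively O(m -> k). Since O(m) holds, K gives O(k).
Premises 3, 5, 6, 11 do not contribute to this derivation.
So O(k) follows.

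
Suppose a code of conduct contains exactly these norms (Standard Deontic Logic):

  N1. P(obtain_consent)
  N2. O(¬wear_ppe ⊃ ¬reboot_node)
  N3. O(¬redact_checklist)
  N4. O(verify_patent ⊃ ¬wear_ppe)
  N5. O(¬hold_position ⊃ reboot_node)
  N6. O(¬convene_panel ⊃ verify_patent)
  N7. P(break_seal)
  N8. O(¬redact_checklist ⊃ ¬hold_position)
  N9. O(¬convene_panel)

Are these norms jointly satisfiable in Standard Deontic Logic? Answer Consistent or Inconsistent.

From premise 9 we have O(¬convene_panel).
Premise 6 is O(¬convene_panel ⊃ verify_patent); since O(¬convene_panel), deontic closure gives O(verify_patent).
Premise 4 is O(verify_patent ⊃ ¬wear_ppe); since O(verify_patent), deontic closure gives O(¬wear_ppe).
From O(¬wear_ppe) and premise 2, O(¬wear_ppe ⊃ ¬reboot_node), we obtain O(¬reboot_node).
The contrapositive of premise 5 (O(¬hold_position ⊃ reboot_node)) is O(¬reboot_node ⊃ hold_position), and O(¬reboot_node) is already established, so O(hold_position).
Premise 8, O(¬redact_checklist ⊃ ¬hold_position), contraposes to O(hold_position ⊃ redact_checklist); with O(hold_position) we get O(redact_checklist).
But premise 3 directly asserts O(¬redact_checklist).
We now have both O(redact_checklist) and O(¬redact_checklist) — redact_checklist is simultaneously obligatory and forbidden, violating the D-axiom.

Inconsistent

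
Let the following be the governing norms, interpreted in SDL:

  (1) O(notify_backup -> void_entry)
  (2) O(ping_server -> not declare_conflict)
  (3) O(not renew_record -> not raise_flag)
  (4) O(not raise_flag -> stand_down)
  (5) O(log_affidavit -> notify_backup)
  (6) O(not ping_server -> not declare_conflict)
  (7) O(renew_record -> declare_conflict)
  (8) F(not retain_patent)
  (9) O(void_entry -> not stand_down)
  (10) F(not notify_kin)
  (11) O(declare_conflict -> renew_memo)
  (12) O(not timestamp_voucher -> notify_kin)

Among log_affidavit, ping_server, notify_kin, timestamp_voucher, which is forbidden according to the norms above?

log_affidavit

Premises 6 and 2 cover both cases: O(not ping_server -> not declare_conflict) and O(ping_server -> not declare_conflict). Since not ping_server ∨ ping_server is a tautology, O(not declare_conflict) follows.
The contrapositive of premise 7 (O(renew_record -> declare_conflict)) is O(not declare_conflict -> not renew_record), and O(not declare_conflict) is already established, so O(not renew_record).
Applying K to premise 3 (O(not renew_record -> not raise_flag)) and O(not renew_record) yields O(not raise_flag).
With premise 4, O(not raise_flag -> stand_down), the K-axiom yields O(stand_down).
Premise 9 is O(void_entry -> not stand_down); contrapositively O(stand_down -> not void_entry). Since O(stand_down) holds, K gives O(not void_entry).
Premise 1 is O(notify_backup -> void_entry); contrapositively O(not void_entry -> not notify_backup). Since O(not void_entry) holds, K gives O(not notify_backup).
The contrapositive of premise 5 (O(log_affidavit -> notify_backup)) is O(not notify_backup -> not log_affidavit), and O(not notify_backup) is already established, so O(not log_affidavit).
So O(not log_affidavit) holds, i.e. log_affidavit is forbidden. None of the other listed options is forbidden under the premises.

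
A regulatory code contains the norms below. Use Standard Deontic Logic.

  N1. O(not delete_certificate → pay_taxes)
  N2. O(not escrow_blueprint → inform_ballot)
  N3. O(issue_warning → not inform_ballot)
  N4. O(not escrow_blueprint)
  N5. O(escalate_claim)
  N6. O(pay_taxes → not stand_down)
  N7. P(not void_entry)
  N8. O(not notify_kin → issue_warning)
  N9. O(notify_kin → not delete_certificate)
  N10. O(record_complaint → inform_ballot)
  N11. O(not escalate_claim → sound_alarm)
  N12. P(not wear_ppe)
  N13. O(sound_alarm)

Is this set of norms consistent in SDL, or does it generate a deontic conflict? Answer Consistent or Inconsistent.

Premise 11 is O(not escalate_claim → sound_alarm); even if O(sound_alarm) held, inferring O(not escalate_claim) would be affirming the consequent — invalid.
So O(not escalate_claim) is not derivable, and the apparent clash with O(escalate_claim) does not arise.
A world satisfying every obligation exists (e.g. delete_certificate=false, escalate_claim=true, escrow_blueprint=false, inform_ballot=true, issue_warning=false, notify_kin=true, pay_taxes=true, record_complaint=false, sound_alarm=true, stand_down=false, void_entry=false, wear_ppe=false); no atom is both obligatory and forbidden, so the set is consistent.

Consistent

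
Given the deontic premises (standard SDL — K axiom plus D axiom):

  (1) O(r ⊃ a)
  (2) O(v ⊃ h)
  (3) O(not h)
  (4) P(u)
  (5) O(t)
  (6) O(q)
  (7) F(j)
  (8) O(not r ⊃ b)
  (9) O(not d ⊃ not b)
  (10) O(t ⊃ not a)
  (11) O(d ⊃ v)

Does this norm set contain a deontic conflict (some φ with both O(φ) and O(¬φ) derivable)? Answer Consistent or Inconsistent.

From premise 5 we have O(t).
Applying K to premise 10 (O(t ⊃ not a)) and O(t) yields O(not a).
Premise 1 is O(r ⊃ a); contrapositively O(not a ⊃ not r). Since O(not a) holds, K gives O(not r).
Premise 8 is O(not r ⊃ b); since O(not r), deontic closure gives O(b).
Premise 9 is O(not d ⊃ not b); contrapositively O(b ⊃ d). Since O(b) holds, K gives O(d).
Premise 11 is O(d ⊃ v); since O(d), deontic closure gives O(v).
Applying K to premise 2 (O(v ⊃ h)) and O(v) yields O(h).
However, premise 3 gives O(not h).
We now have both O(h) and O(not h) — h is simultaneously obligatory and forbidden, violating the D-axiom.

Inconsistent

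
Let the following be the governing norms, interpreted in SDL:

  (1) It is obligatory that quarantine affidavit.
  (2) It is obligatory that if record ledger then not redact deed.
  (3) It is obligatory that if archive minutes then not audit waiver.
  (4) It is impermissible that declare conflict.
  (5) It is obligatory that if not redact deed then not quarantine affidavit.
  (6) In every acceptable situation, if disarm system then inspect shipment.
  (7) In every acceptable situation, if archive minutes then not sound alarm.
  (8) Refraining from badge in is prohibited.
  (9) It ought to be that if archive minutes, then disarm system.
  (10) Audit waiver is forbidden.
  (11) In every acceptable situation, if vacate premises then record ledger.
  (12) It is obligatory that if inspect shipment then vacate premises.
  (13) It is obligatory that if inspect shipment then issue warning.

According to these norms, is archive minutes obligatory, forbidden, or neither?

Forbidden

Premise 1 gives O(quarantine_affidavit).
Premise 5, O(¬redact_deed → ¬quarantine_affidavit), contraposes to O(quarantine_affidavit → redact_deed); with O(quarantine_affidavit) we get O(redact_deed).
The contrapositive of premise 2 (O(record_ledger → ¬redact_deed)) is O(redact_deed → ¬record_ledger), and O(redact_deed) is already established, so O(¬record_ledger).
Premise 11 is O(vacate_premises → record_ledger); contrapositively O(¬record_ledger → ¬vacate_premises). Since O(¬record_ledger) holds, K gives O(¬vacate_premises).
Premise 12 is O(inspect_shipment → vacate_premises); contrapositively O(¬vacate_premises → ¬inspect_shipment). Since O(¬vacate_premises) holds, K gives O(¬inspect_shipment).
Premise 6 is O(disarm_system → inspect_shipment); contrapositively O(¬inspect_shipment → ¬disarm_system). Since O(¬inspect_shipment) holds, K gives O(¬disarm_system).
The contrapositive of premise 9 (O(archive_minutes → disarm_system)) is O(¬disarm_system → ¬archive_minutes), and O(¬disarm_system) is already established, so O(¬archive_minutes).
Premises 3, 4, 7, 8, 10, 13 do not contribute to this derivation.
Thus O(¬archive_minutes), which is F(archive_minutes): archive_minutes is forbidden.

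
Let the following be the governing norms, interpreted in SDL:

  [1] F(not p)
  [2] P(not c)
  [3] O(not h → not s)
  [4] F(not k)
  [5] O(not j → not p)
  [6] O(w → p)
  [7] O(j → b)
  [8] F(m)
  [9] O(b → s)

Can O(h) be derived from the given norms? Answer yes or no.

Premise 1 is F(not p), i.e. O(p).
Premise 5 is O(not j → not p); contrapositively O(p → j). Since O(p) holds, K gives O(j).
With premise 7, O(j → b), the K-axiom yields O(b).
With premise 9, O(b → s), the K-axiom yields O(s).
The contrapositive of premise 3 (O(not h → not s)) is O(s → h), and O(s) is already established, so O(h).
Premises 2, 4, 6, 8 do not contribute to this derivation.
So O(h) follows.

Yes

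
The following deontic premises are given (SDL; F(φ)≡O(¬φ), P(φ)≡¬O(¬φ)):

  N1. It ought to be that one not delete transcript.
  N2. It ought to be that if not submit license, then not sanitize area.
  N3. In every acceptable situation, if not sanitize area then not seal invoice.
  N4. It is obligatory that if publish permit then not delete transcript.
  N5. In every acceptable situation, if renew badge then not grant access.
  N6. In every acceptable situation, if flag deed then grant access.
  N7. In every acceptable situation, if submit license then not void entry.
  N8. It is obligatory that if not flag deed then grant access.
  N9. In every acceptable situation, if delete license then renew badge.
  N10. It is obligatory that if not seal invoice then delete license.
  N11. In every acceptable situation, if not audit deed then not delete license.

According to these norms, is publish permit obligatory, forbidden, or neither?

Premise 4 is O(publish_permit → ¬delete_transcript); even if O(¬delete_transcript) held, inferring O(publish_permit) would be affirming the consequent — invalid.
No premise or chain of K-axiom applications forces O(publish_permit), and none forces O(¬publish_permit). So publish_permit is neither obligatory nor forbidden under these norms.

Neither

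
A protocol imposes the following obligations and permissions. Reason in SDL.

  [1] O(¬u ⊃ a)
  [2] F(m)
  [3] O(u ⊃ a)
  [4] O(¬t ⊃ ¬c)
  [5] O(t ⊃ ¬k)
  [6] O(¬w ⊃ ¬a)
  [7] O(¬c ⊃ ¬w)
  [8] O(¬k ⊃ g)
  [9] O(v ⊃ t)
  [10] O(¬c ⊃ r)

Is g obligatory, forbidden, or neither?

Obligatory

By case analysis on ¬u: premise 1 gives O(¬u ⊃ a) and premise 3 gives O(u ⊃ a), so O(a) either way.
Premise 6, O(¬w ⊃ ¬a), contraposes to O(a ⊃ w); with O(a) we get O(w).
The contrapositive of premise 7 (O(¬c ⊃ ¬w)) is O(w ⊃ c), and O(w) is already established, so O(c).
Premise 4 is O(¬t ⊃ ¬c); contrapositively O(c ⊃ t). Since O(c) holds, K gives O(t).
From O(t) and premise 5, O(t ⊃ ¬k), we obtain O(¬k).
Applying K to premise 8 (O(¬k ⊃ g)) and O(¬k) yields O(g).
Premises 2, 9, 10 do not contribute to this derivation.
Hence g is obligatory.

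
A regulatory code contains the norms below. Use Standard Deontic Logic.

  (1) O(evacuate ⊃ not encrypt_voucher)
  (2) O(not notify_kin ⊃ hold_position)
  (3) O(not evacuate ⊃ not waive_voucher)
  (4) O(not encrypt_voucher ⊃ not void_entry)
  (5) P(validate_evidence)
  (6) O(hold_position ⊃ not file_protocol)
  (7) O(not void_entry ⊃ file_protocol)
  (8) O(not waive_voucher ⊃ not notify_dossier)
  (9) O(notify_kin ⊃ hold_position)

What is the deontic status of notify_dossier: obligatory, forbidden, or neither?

Forbidden

Premises 9 and 2 cover both cases: O(notify_kin ⊃ hold_position) and O(not notify_kin ⊃ hold_position). Since notify_kin ∨ not notify_kin is a tautology, O(hold_position) follows.
From O(hold_position) and premise 6, O(hold_position ⊃ not file_protocol), we obtain O(not file_protocol).
The contrapositive of premise 7 (O(not void_entry ⊃ file_protocol)) is O(not file_protocol ⊃ void_entry), and O(not file_protocol) is already established, so O(void_entry).
The contrapositive of premise 4 (O(not encrypt_voucher ⊃ not void_entry)) is O(void_entry ⊃ encrypt_voucher), and O(void_entry) is already established, so O(encrypt_voucher).
Premise 1, O(evacuate ⊃ not encrypt_voucher), contraposes to O(encrypt_voucher ⊃ not evacuate); with O(encrypt_voucher) we get O(not evacuate).
From O(not evacuate) and premise 3, O(not evacuate ⊃ not waive_voucher), we obtain O(not waive_voucher).
Applying K to premise 8 (O(not waive_voucher ⊃ not notify_dossier)) and O(not waive_voucher) yields O(not notify_dossier).
Premise 5 does not contribute to this derivation.
Thus O(not notify_dossier), which is F(notify_dossier): notify_dossier is forbidden.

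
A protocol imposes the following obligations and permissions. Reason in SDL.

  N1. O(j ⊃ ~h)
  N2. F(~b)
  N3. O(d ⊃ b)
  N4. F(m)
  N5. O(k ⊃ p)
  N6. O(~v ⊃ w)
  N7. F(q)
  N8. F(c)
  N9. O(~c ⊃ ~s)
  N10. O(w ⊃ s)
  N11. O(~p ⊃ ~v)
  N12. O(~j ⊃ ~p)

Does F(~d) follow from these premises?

No

Premise 3 is O(d ⊃ b); even if O(b) held, inferring O(d) would be affirming the consequent — invalid.
No other premise forces O(d). An ideal world satisfying every premise can still have ~d true, so F(~d) is not derivable.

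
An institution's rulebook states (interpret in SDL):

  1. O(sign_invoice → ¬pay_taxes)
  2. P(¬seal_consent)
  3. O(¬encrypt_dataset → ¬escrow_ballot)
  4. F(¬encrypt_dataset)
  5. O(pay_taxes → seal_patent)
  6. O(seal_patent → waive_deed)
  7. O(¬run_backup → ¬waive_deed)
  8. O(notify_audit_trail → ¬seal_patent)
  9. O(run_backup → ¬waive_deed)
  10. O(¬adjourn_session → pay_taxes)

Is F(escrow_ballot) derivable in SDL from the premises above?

No

Premise 3 is O(¬encrypt_dataset → ¬escrow_ballot), but O(¬encrypt_dataset) is not derivable from the premises, so it does not yield O(¬escrow_ballot).
No other premise forces O(¬escrow_ballot). An ideal world satisfying every premise can still have escrow_ballot true, so F(escrow_ballot) is not derivable.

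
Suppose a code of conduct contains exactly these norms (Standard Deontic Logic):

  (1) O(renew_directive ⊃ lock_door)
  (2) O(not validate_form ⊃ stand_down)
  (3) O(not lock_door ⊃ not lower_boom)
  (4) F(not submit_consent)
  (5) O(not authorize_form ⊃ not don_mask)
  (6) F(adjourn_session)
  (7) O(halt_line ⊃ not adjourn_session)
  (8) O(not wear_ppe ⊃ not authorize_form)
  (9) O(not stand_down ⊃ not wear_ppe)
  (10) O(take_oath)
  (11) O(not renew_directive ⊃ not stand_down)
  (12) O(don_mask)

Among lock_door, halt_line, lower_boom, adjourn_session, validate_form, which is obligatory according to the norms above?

lock_door

Premise 12 states O(don_mask) outright.
The contrapositive of premise 5 (O(not authorize_form ⊃ not don_mask)) is O(don_mask ⊃ authorize_form), and O(don_mask) is already established, so O(authorize_form).
Premise 8, O(not wear_ppe ⊃ not authorize_form), contraposes to O(authorize_form ⊃ wear_ppe); with O(authorize_form) we get O(wear_ppe).
Premise 9 is O(not stand_down ⊃ not wear_ppe); contrapositively O(wear_ppe ⊃ stand_down). Since O(wear_ppe) holds, K gives O(stand_down).
Premise 11, O(not renew_directive ⊃ not stand_down), contraposes to O(stand_down ⊃ renew_directive); with O(stand_down) we get O(renew_directive).
From O(renew_directive) and premise 1, O(renew_directive ⊃ lock_door), we obtain O(lock_door).
So O(lock_door) holds — lock_door is obligatory. None of the other listed options is made obligatory by any chain of premises.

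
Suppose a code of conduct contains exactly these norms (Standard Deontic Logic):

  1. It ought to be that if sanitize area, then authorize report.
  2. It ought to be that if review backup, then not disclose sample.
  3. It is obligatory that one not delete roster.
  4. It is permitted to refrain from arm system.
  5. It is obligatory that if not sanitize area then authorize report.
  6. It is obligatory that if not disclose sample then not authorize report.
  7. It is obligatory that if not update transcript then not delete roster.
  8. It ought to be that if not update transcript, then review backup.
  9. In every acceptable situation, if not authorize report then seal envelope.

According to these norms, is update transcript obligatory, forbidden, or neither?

Obligatory

By case analysis on sanitize_area: premise 1 gives O(sanitize_area → authorize_report) and premise 5 gives O(¬sanitize_area → authorize_report), so O(authorize_report) either way.
Premise 6 is O(¬disclose_sample → ¬authorize_report); contrapositively O(authorize_report → disclose_sample). Since O(authorize_report) holds, K gives O(disclose_sample).
Premise 2, O(review_backup → ¬disclose_sample), contraposes to O(disclose_sample → ¬review_backup); with O(disclose_sample) we get O(¬review_backup).
Premise 8, O(¬update_transcript → review_backup), contraposes to O(¬review_backup → update_transcript); with O(¬review_backup) we get O(update_transcript).
Premises 3, 4, 7, 9 do not contribute to this derivation.
Hence update_transcript is obligatory.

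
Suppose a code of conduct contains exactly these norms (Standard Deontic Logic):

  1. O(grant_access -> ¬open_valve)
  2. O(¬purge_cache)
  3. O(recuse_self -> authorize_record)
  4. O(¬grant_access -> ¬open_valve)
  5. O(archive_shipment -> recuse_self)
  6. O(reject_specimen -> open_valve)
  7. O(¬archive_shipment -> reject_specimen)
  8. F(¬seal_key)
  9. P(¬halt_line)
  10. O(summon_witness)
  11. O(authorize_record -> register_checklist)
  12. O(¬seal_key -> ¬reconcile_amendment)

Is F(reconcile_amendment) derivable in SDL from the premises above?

No

Premise 12 is O(¬seal_key -> ¬reconcile_amendment), but O(¬seal_key) is not derivable from the premises, so it does not yield O(¬reconcile_amendment).
No other premise forces O(¬reconcile_amendment). An ideal world satisfying every premise can still have reconcile_amendment true, so F(reconcile_amendment) is not derivable.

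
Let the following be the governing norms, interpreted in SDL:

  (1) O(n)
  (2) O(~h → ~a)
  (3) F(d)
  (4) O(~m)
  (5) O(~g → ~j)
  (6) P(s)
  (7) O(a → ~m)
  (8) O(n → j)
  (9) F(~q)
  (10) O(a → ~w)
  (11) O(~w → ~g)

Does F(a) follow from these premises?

Yes

From premise 1 we have O(n).
From O(n) and premise 8, O(n → j), we obtain O(j).
Premise 5, O(~g → ~j), contraposes to O(j → g); with O(j) we get O(g).
Premise 11, O(~w → ~g), contraposes to O(g → w); with O(g) we get O(w).
The contrapositive of premise 10 (O(a → ~w)) is O(w → ~a), and O(w) is already established, so O(~a).
Premises 2, 3, 4, 6, 7, 9 do not contribute to this derivation.
So O(~a) holds, i.e. F(a). The claim follows.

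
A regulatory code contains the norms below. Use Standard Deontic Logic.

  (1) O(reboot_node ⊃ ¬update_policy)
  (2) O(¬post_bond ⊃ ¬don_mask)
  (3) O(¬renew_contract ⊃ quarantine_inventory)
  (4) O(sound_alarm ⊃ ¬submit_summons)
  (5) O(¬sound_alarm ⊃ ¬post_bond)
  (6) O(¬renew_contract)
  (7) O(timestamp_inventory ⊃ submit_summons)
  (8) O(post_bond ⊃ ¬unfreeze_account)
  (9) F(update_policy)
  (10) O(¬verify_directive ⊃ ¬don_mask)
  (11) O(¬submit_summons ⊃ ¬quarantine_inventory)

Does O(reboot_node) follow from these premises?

Premise 1 is O(reboot_node ⊃ ¬update_policy); even if O(¬update_policy) held, inferring O(reboot_node) would be affirming the consequent — invalid.
No other premise forces O(reboot_node). An ideal world satisfying every premise can still have reboot_node false, so O(reboot_node) is not derivable.

No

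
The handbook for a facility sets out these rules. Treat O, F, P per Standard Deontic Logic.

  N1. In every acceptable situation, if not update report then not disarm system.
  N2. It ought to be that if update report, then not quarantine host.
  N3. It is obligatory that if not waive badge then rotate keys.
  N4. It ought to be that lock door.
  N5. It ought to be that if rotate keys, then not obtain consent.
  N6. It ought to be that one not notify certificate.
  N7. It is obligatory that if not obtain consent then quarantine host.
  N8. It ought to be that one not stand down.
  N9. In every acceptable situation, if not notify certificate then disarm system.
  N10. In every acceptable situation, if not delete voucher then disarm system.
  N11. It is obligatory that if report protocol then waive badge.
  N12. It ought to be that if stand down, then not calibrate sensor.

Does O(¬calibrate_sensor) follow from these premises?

Premise 12 is O(stand_down → ¬calibrate_sensor), but O(stand_down) is not derivable from the premises, so it does not yield O(¬calibrate_sensor).
No other premise forces O(¬calibrate_sensor). An ideal world satisfying every premise can still have ¬calibrate_sensor false, so O(¬calibrate_sensor) is not derivable.

No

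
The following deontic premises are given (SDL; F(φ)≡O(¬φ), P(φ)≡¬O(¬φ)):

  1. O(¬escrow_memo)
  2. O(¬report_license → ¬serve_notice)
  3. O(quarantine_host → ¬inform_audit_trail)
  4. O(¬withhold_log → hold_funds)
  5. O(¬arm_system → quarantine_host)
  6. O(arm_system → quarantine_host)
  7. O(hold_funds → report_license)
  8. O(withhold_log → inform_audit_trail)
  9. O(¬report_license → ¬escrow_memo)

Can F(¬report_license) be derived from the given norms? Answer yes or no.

Yes

Premises 5 and 6 cover both cases: O(¬arm_system → quarantine_host) and O(arm_system → quarantine_host). Since ¬arm_system ∨ arm_system is a tautology, O(quarantine_host) follows.
Premise 3 is O(quarantine_host → ¬inform_audit_trail); since O(quarantine_host), deontic closure gives O(¬inform_audit_trail).
Premise 8, O(withhold_log → inform_audit_trail), contraposes to O(¬inform_audit_trail → ¬withhold_log); with O(¬inform_audit_trail) we get O(¬withhold_log).
With premise 4, O(¬withhold_log → hold_funds), the K-axiom yields O(hold_funds).
With premise 7, O(hold_funds → report_license), the K-axiom yields O(report_license).
Premises 1, 2, 9 do not contribute to this derivation.
So O(report_license) holds, i.e. F(¬report_license). The claim follows.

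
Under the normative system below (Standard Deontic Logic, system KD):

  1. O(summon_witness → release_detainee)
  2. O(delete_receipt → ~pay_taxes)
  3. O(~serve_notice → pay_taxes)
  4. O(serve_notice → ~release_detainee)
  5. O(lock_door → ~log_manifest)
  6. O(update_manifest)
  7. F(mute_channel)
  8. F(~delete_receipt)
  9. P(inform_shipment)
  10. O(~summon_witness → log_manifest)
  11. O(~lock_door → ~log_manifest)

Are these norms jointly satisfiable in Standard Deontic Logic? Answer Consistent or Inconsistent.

Inconsistent

Premises 11 and 5 are O(~lock_door → ~log_manifest) and O(lock_door → ~log_manifest); every ideal world satisfies ~lock_door or lock_door, so in either case ~log_manifest holds — hence O(~log_manifest).
The contrapositive of premise 10 (O(~summon_witness → log_manifest)) is O(~log_manifest → summon_witness), and O(~log_manifest) is already established, so O(summon_witness).
With premise 1, O(summon_witness → release_detainee), the K-axiom yields O(release_detainee).
Premise 4, O(serve_notice → ~release_detainee), contraposes to O(release_detainee → ~serve_notice); with O(release_detainee) we get O(~serve_notice).
With premise 3, O(~serve_notice → pay_taxes), the K-axiom yields O(pay_taxes).
The contrapositive of premise 2 (O(delete_receipt → ~pay_taxes)) is O(pay_taxes → ~delete_receipt), and O(pay_taxes) is already established, so O(~delete_receipt).
Yet premise 8 is F(~delete_receipt), i.e. O(delete_receipt).
We now have both O(~delete_receipt) and O(delete_receipt) — delete_receipt is simultaneously obligatory and forbidden, violating the D-axiom.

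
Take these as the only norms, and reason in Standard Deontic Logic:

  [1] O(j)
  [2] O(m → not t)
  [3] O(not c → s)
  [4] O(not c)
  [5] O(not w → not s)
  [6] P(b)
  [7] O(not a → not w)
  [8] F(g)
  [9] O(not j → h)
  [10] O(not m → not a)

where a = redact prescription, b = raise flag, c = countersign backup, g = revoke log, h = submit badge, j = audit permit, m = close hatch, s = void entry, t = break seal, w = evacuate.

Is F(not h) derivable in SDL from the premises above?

No

Premise 9 is O(not j → h), but O(not j) is not derivable from the premises, so it does not yield O(h).
No other premise forces O(h). An ideal world satisfying every premise can still have not h true, so F(not h) is not derivable.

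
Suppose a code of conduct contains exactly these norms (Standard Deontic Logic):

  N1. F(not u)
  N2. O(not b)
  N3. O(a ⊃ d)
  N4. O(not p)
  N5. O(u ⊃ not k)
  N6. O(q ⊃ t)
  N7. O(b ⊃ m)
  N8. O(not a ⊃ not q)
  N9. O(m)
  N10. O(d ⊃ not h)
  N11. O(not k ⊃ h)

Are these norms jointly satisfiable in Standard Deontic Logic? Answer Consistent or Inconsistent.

Premise 7 is O(b ⊃ m); even if O(m) held, inferring O(b) would be affirming the consequent — invalid.
So O(b) is not derivable, and the apparent clash with O(not b) does not arise.
A world satisfying every obligation exists (e.g. a=false, b=false, d=false, h=true, k=false, m=true, p=false, q=false, t=false, u=true); no atom is both obligatory and forbidden, so the set is consistent.

Consistent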